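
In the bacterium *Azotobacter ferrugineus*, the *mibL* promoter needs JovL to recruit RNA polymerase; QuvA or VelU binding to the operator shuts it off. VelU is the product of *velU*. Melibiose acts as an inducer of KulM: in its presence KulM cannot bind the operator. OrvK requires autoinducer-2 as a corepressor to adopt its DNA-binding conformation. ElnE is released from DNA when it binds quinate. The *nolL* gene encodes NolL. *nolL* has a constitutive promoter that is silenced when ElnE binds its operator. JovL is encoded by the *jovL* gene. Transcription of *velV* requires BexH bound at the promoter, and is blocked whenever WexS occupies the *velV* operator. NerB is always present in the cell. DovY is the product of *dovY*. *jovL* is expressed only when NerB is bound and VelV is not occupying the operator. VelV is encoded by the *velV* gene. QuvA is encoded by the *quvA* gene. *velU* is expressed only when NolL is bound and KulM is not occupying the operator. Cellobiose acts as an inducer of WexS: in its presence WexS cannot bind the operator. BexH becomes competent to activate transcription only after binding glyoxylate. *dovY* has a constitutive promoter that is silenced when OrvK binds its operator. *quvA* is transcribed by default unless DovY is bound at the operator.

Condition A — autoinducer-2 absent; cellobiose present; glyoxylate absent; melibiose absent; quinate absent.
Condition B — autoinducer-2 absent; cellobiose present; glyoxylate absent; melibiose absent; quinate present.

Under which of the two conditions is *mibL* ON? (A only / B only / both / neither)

both

Condition A:
Autoinducer-2 is absent, so OrvK is inactive.
With no repressor bound, *dovY* is transcribed.
So DovY is produced and active.
With repressor DovY bound, *quvA* is not transcribed.
So QuvA is not produced.
NerB is produced constitutively and is active.
Cellobiose is present, so WexS is inactive.
Glyoxylate is absent, so BexH is inactive.
Required activator BexH is absent, so *velV* is not transcribed.
So VelV is not produced.
No repressor is bound and NerB is active, so *jovL* is transcribed.
So JovL is produced and active.
Melibiose is absent, so KulM is active.
Quinate is absent, so ElnE is active.
With repressor ElnE bound, *nolL* is not transcribed.
So NolL is not produced.
With repressor KulM bound, *velU* is not transcribed.
So VelU is not produced.
No repressor is bound and JovL is active, so *mibL* is transcribed.
→ *mibL* is ON in A.
Condition B:
Autoinducer-2 is absent, so OrvK is inactive.
With no repressor bound, *dovY* is transcribed.
So DovY is produced and active.
With repressor DovY bound, *quvA* is not transcribed.
So QuvA is not produced.
NerB is produced constitutively and is active.
Cellobiose is present, so WexS is inactive.
Glyoxylate is absent, so BexH is inactive.
Required activator BexH is absent, so *velV* is not transcribed.
So VelV is not produced.
No repressor is bound and NerB is active, so *jovL* is transcribed.
So JovL is produced and active.
Melibiose is absent, so KulM is active.
Quinate is present, so ElnE is inactive.
With no repressor bound, *nolL* is transcribed.
So NolL is produced and active.
With repressor KulM bound, *velU* is not transcribed.
So VelU is not produced.
No repressor is bound and JovL is active, so *mibL* is transcribed.
→ *mibL* is ON in B.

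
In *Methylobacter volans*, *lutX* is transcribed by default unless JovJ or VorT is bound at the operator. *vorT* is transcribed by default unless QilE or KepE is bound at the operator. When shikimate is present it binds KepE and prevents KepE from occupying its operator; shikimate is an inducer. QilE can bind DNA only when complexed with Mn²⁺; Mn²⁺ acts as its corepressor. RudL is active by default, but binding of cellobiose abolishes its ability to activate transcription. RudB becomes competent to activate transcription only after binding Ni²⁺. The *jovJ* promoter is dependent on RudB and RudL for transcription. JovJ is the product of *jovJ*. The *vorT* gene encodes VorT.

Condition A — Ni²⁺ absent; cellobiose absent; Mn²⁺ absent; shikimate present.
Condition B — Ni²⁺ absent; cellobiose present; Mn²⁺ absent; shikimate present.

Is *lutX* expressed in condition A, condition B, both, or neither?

neither

Condition A:
Ni²⁺ is absent, so RudB is inactive.
Cellobiose is absent, so RudL is active.
Required activator RudB is absent, so *jovJ* is not transcribed.
So JovJ is not produced.
Mn²⁺ is absent, so QilE is inactive.
Shikimate is present, so KepE is inactive.
With no repressor bound, *vorT* is transcribed.
So VorT is produced and active.
With repressor VorT bound, *lutX* is not transcribed.
→ *lutX* is OFF in A.
Condition B:
Ni²⁺ is absent, so RudB is inactive.
Cellobiose is present, so RudL is inactive.
Required activator RudB is absent, so *jovJ* is not transcribed.
So JovJ is not produced.
Mn²⁺ is absent, so QilE is inactive.
Shikimate is present, so KepE is inactive.
With no repressor bound, *vorT* is transcribed.
So VorT is produced and active.
With repressor VorT bound, *lutX* is not transcribed.
→ *lutX* is OFF in B.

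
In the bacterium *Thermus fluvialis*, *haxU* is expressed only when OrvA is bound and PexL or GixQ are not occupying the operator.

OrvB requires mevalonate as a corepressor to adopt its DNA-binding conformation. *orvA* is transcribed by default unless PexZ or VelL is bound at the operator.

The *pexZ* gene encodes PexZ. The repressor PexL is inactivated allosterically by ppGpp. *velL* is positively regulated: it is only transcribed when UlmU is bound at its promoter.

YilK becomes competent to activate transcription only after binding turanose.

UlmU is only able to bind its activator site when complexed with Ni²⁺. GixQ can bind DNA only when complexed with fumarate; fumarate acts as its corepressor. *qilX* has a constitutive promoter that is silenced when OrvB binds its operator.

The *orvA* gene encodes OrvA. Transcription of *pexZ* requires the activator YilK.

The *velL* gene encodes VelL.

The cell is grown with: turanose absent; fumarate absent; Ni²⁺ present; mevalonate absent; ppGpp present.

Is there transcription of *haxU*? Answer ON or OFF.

OFF

ppGpp is present, so PexL is inactive.
Fumarate is absent, so GixQ is inactive.
Turanose is absent, so YilK is inactive.
Required activator YilK is absent, so *pexZ* is not transcribed.
So PexZ is not produced.
Ni²⁺ is present, so UlmU is active.
No repressor is bound and UlmU is active, so *velL* is transcribed.
So VelL is produced and active.
With repressor VelL bound, *orvA* is not transcribed.
So OrvA is not produced.
Required activator OrvA is absent, so *haxU* is not transcribed.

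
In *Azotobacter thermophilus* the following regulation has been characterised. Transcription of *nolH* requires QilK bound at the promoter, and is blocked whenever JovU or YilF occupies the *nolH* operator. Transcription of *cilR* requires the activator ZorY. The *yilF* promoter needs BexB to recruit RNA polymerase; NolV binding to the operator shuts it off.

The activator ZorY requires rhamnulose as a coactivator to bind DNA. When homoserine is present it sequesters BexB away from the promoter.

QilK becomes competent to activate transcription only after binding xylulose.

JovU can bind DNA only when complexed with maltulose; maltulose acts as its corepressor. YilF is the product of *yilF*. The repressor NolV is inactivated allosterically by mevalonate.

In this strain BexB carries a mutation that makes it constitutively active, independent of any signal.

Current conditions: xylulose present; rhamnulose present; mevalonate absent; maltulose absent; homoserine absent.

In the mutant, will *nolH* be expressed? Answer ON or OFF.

ON

Maltulose is absent, so JovU is inactive.
BexB is constitutively active in this strain.
Mevalonate is absent, so NolV is active.
With repressor NolV bound, *yilF* is not transcribed.
So YilF is not produced.
Xylulose is present, so QilK is active.
No repressor is bound and QilK is active, so *nolH* is transcribed.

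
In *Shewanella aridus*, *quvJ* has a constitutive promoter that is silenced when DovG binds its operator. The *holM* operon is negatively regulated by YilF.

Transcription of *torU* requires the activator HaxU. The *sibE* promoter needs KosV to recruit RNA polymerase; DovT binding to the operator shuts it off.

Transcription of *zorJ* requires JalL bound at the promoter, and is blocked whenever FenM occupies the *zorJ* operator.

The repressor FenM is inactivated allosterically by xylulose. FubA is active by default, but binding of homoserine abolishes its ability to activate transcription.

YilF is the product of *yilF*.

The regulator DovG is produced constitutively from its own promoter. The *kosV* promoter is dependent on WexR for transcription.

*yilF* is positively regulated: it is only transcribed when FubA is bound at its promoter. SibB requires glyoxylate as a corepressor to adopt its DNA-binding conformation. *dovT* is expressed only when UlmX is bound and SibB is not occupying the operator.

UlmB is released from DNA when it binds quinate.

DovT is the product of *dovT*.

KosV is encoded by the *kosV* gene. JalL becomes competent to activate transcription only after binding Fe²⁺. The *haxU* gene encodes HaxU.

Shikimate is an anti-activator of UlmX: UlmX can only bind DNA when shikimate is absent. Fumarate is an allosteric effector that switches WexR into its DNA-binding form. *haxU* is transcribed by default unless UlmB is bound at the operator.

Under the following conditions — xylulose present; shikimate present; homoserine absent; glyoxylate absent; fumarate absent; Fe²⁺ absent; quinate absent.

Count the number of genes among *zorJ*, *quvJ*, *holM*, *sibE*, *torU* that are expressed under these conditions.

0

Fe²⁺ is absent, so JalL is inactive.
Xylulose is present, so FenM is inactive.
Required activator JalL is absent, so *zorJ* is not transcribed.
→ *zorJ* is OFF.
DovG is produced constitutively and is active.
With repressor DovG bound, *quvJ* is not transcribed.
→ *quvJ* is OFF.
Homoserine is absent, so FubA is active.
No repressor is bound and FubA is active, so *yilF* is transcribed.
So YilF is produced and active.
With repressor YilF bound, *holM* is not transcribed.
→ *holM* is OFF.
Glyoxylate is absent, so SibB is inactive.
Shikimate is present, so UlmX is inactive.
Required activator UlmX is absent, so *dovT* is not transcribed.
So DovT is not produced.
Fumarate is absent, so WexR is inactive.
Required activator WexR is absent, so *kosV* is not transcribed.
So KosV is not produced.
Required activator KosV is absent, so *sibE* is not transcribed.
→ *sibE* is OFF.
Quinate is absent, so UlmB is active.
With repressor UlmB bound, *haxU* is not transcribed.
So HaxU is not produced.
Required activator HaxU is absent, so *torU* is not transcribed.
→ *torU* is OFF.
0 of the 5 genes are transcribed.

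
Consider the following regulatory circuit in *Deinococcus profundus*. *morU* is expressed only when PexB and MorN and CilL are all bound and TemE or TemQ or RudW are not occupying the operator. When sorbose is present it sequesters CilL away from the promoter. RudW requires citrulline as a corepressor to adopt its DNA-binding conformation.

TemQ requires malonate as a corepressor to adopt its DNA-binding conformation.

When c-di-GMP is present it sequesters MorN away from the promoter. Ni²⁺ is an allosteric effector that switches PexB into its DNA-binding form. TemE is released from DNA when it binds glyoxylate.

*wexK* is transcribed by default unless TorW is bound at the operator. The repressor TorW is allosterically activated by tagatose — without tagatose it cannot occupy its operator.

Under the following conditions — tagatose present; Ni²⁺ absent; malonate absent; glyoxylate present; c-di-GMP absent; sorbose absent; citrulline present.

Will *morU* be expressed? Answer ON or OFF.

Ni²⁺ is absent, so PexB is inactive.
c-di-GMP is absent, so MorN is active.
Glyoxylate is present, so TemE is inactive.
Sorbose is absent, so CilL is active.
Malonate is absent, so TemQ is inactive.
Citrulline is present, so RudW is active.
With repressor RudW bound, *morU* is not transcribed.

OFF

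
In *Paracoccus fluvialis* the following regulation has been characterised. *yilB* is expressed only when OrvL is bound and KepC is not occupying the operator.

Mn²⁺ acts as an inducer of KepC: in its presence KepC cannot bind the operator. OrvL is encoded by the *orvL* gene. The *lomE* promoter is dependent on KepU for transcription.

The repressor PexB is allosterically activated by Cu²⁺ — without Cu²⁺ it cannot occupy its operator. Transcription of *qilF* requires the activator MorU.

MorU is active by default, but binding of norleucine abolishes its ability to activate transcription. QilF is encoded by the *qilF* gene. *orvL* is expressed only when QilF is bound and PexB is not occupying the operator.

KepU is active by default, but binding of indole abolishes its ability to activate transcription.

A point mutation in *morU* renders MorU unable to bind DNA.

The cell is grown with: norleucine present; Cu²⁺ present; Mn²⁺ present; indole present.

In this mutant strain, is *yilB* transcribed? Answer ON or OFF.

Mn²⁺ is present, so KepC is inactive.
Cu²⁺ is present, so PexB is active.
MorU is non-functional in this strain, so it has no effect.
Required activator MorU is absent, so *qilF* is not transcribed.
So QilF is not produced.
With repressor PexB bound, *orvL* is not transcribed.
So OrvL is not produced.
Required activator OrvL is absent, so *yilB* is not transcribed.

OFF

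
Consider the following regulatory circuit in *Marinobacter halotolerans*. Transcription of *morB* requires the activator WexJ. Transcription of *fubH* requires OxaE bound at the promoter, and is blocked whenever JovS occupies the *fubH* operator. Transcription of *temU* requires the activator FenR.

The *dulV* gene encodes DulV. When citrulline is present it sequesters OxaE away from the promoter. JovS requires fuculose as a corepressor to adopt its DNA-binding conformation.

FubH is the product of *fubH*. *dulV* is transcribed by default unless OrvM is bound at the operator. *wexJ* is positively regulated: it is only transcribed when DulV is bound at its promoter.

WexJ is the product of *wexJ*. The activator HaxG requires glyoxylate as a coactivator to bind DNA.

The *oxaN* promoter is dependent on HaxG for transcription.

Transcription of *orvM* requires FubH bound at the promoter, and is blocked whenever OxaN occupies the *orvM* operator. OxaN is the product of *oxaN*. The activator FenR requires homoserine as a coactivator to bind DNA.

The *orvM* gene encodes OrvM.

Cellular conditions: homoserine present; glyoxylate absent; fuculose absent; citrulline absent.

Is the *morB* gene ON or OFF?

OFF

Glyoxylate is absent, so HaxG is inactive.
Required activator HaxG is absent, so *oxaN* is not transcribed.
So OxaN is not produced.
Citrulline is absent, so OxaE is active.
Fuculose is absent, so JovS is inactive.
No repressor is bound and OxaE is active, so *fubH* is transcribed.
So FubH is produced and active.
No repressor is bound and FubH is active, so *orvM* is transcribed.
So OrvM is produced and active.
With repressor OrvM bound, *dulV* is not transcribed.
So DulV is not produced.
Required activator DulV is absent, so *wexJ* is not transcribed.
So WexJ is not produced.
Required activator WexJ is absent, so *morB* is not transcribed.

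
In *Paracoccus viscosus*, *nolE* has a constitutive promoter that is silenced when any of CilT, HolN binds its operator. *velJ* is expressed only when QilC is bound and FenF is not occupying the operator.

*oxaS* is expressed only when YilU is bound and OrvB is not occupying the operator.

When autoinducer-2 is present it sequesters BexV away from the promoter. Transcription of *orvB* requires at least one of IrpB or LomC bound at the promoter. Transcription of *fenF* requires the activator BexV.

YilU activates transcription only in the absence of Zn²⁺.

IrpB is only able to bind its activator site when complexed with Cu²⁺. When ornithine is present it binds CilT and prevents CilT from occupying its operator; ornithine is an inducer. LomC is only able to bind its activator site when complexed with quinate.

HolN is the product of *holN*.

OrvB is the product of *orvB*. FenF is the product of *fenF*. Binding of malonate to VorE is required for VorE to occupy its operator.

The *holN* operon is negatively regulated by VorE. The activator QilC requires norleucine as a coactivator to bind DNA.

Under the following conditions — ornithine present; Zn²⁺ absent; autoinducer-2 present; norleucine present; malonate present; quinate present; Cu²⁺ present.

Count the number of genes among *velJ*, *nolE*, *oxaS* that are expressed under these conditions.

2

Autoinducer-2 is present, so BexV is inactive.
Required activator BexV is absent, so *fenF* is not transcribed.
So FenF is not produced.
Norleucine is present, so QilC is active.
No repressor is bound and QilC is active, so *velJ* is transcribed.
→ *velJ* is ON.
Ornithine is present, so CilT is inactive.
Malonate is present, so VorE is active.
With repressor VorE bound, *holN* is not transcribed.
So HolN is not produced.
With no repressor bound, *nolE* is transcribed.
→ *nolE* is ON.
Cu²⁺ is present, so IrpB is active.
Quinate is present, so LomC is active.
Activator IrpB is present, so *orvB* is transcribed.
So OrvB is produced and active.
Zn²⁺ is absent, so YilU is active.
With repressor OrvB bound, *oxaS* is not transcribed.
→ *oxaS* is OFF.
2 of the 3 genes are transcribed.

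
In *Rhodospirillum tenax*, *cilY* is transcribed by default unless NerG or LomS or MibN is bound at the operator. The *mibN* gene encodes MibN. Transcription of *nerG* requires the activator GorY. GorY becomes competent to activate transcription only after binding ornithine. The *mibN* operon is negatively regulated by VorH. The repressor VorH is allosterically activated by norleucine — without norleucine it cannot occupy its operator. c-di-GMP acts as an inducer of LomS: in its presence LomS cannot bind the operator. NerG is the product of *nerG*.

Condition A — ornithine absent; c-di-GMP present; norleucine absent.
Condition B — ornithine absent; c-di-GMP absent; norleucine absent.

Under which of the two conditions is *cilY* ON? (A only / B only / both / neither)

Condition A:
Ornithine is absent, so GorY is inactive.
Required activator GorY is absent, so *nerG* is not transcribed.
So NerG is not produced.
c-di-GMP is present, so LomS is inactive.
Norleucine is absent, so VorH is inactive.
With no repressor bound, *mibN* is transcribed.
So MibN is produced and active.
With repressor MibN bound, *cilY* is not transcribed.
→ *cilY* is OFF in A.
Condition B:
Ornithine is absent, so GorY is inactive.
Required activator GorY is absent, so *nerG* is not transcribed.
So NerG is not produced.
c-di-GMP is absent, so LomS is active.
Norleucine is absent, so VorH is inactive.
With no repressor bound, *mibN* is transcribed.
So MibN is produced and active.
With repressor LomS bound, *cilY* is not transcribed.
→ *cilY* is OFF in B.

neither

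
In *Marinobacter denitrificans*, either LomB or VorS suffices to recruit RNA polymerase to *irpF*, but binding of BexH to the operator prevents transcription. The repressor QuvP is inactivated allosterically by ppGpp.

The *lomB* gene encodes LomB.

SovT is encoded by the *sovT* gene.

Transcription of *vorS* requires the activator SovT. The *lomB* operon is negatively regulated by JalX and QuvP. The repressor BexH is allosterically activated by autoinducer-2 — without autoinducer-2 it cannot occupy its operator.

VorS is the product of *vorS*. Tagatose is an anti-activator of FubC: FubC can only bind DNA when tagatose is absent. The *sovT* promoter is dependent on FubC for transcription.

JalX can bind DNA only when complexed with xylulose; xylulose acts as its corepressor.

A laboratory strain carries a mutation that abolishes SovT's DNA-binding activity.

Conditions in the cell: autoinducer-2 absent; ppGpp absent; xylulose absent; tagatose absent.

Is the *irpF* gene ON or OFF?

OFF

Xylulose is absent, so JalX is inactive.
ppGpp is absent, so QuvP is active.
With repressor QuvP bound, *lomB* is not transcribed.
So LomB is not produced.
Autoinducer-2 is absent, so BexH is inactive.
SovT is non-functional in this strain, so it has no effect.
Required activator SovT is absent, so *vorS* is not transcribed.
So VorS is not produced.
No activator is available at the *irpF* promoter, so *irpF* is not transcribed.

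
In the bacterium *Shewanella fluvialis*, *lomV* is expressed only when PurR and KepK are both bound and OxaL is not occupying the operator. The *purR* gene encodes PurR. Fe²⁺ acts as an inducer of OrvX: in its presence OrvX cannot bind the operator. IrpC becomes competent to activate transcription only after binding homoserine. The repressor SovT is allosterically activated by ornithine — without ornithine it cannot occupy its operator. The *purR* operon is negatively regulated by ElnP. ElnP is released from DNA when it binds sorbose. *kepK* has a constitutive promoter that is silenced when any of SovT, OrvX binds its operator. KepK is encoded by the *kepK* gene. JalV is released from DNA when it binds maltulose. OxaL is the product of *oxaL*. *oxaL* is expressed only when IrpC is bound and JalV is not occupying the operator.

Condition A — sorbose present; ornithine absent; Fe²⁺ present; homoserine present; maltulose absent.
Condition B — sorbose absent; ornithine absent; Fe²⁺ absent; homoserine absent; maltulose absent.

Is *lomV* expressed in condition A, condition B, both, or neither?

A only

Condition A:
Sorbose is present, so ElnP is inactive.
With no repressor bound, *purR* is transcribed.
So PurR is produced and active.
Ornithine is absent, so SovT is inactive.
Fe²⁺ is present, so OrvX is inactive.
With no repressor bound, *kepK* is transcribed.
So KepK is produced and active.
Homoserine is present, so IrpC is active.
Maltulose is absent, so JalV is active.
With repressor JalV bound, *oxaL* is not transcribed.
So OxaL is not produced.
No repressor is bound and PurR and KepK are active, so *lomV* is transcribed.
→ *lomV* is ON in A.
Condition B:
Sorbose is absent, so ElnP is active.
With repressor ElnP bound, *purR* is not transcribed.
So PurR is not produced.
Ornithine is absent, so SovT is inactive.
Fe²⁺ is absent, so OrvX is active.
With repressor OrvX bound, *kepK* is not transcribed.
So KepK is not produced.
Homoserine is absent, so IrpC is inactive.
Maltulose is absent, so JalV is active.
With repressor JalV bound, *oxaL* is not transcribed.
So OxaL is not produced.
Required activator PurR is absent, so *lomV* is not transcribed.
→ *lomV* is OFF in B.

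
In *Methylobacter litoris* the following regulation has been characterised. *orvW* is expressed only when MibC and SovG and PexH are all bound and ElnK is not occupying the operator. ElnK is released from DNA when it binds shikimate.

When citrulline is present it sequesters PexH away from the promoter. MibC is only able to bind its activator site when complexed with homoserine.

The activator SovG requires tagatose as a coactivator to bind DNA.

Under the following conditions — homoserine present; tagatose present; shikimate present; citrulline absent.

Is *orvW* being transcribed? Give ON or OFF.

Homoserine is present, so MibC is active.
Shikimate is present, so ElnK is inactive.
Tagatose is present, so SovG is active.
Citrulline is absent, so PexH is active.
No repressor is bound and MibC and SovG and PexH are active, so *orvW* is transcribed.

ON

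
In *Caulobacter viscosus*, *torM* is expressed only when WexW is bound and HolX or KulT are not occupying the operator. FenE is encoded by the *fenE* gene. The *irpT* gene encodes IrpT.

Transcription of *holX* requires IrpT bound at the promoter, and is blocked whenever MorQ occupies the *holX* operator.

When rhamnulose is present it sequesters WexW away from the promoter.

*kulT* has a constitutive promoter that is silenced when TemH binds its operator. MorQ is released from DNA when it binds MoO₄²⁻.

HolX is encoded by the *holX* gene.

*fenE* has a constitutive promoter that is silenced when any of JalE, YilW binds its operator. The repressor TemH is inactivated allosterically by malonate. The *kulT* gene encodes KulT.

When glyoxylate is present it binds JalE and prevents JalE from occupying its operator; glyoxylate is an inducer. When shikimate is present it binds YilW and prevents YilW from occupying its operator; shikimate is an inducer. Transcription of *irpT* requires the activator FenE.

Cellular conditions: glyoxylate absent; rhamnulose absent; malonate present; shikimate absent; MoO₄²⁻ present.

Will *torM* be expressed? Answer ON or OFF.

Rhamnulose is absent, so WexW is active.
MoO₄²⁻ is present, so MorQ is inactive.
Glyoxylate is absent, so JalE is active.
Shikimate is absent, so YilW is active.
With repressor JalE bound, *fenE* is not transcribed.
So FenE is not produced.
Required activator FenE is absent, so *irpT* is not transcribed.
So IrpT is not produced.
Required activator IrpT is absent, so *holX* is not transcribed.
So HolX is not produced.
Malonate is present, so TemH is inactive.
With no repressor bound, *kulT* is transcribed.
So KulT is produced and active.
With repressor KulT bound, *torM* is not transcribed.

OFF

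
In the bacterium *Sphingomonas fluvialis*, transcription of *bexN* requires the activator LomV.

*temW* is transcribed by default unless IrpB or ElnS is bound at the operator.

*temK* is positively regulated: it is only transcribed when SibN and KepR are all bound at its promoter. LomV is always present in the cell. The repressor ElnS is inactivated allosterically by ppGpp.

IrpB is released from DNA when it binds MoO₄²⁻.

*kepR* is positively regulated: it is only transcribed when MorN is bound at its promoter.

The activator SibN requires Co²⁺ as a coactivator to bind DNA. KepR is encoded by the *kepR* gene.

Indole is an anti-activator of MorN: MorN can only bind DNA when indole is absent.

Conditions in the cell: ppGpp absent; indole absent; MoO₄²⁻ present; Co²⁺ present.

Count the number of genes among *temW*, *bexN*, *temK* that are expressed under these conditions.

MoO₄²⁻ is present, so IrpB is inactive.
ppGpp is absent, so ElnS is active.
With repressor ElnS bound, *temW* is not transcribed.
→ *temW* is OFF.
LomV is produced constitutively and is active.
No repressor is bound and LomV is active, so *bexN* is transcribed.
→ *bexN* is ON.
Co²⁺ is present, so SibN is active.
Indole is absent, so MorN is active.
No repressor is bound and MorN is active, so *kepR* is transcribed.
So KepR is produced and active.
No repressor is bound and SibN and KepR are active, so *temK* is transcribed.
→ *temK* is ON.
2 of the 3 genes are transcribed.

2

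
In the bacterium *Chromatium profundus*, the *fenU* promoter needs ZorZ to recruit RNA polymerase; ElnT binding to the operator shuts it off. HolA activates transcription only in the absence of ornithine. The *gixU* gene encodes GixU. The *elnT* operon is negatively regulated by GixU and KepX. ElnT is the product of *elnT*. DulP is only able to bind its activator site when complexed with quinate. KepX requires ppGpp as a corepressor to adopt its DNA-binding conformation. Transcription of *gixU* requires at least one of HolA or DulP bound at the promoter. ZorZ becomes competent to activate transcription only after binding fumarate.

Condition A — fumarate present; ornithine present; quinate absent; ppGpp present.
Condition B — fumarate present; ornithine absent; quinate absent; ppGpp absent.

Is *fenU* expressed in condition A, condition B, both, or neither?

both

Condition A:
Fumarate is present, so ZorZ is active.
Ornithine is present, so HolA is inactive.
Quinate is absent, so DulP is inactive.
No activator is available at the *gixU* promoter, so *gixU* is not transcribed.
So GixU is not produced.
ppGpp is present, so KepX is active.
With repressor KepX bound, *elnT* is not transcribed.
So ElnT is not produced.
No repressor is bound and ZorZ is active, so *fenU* is transcribed.
→ *fenU* is ON in A.
Condition B:
Fumarate is present, so ZorZ is active.
Ornithine is absent, so HolA is active.
Quinate is absent, so DulP is inactive.
Activator HolA is present, so *gixU* is transcribed.
So GixU is produced and active.
ppGpp is absent, so KepX is inactive.
With repressor GixU bound, *elnT* is not transcribed.
So ElnT is not produced.
No repressor is bound and ZorZ is active, so *fenU* is transcribed.
→ *fenU* is ON in B.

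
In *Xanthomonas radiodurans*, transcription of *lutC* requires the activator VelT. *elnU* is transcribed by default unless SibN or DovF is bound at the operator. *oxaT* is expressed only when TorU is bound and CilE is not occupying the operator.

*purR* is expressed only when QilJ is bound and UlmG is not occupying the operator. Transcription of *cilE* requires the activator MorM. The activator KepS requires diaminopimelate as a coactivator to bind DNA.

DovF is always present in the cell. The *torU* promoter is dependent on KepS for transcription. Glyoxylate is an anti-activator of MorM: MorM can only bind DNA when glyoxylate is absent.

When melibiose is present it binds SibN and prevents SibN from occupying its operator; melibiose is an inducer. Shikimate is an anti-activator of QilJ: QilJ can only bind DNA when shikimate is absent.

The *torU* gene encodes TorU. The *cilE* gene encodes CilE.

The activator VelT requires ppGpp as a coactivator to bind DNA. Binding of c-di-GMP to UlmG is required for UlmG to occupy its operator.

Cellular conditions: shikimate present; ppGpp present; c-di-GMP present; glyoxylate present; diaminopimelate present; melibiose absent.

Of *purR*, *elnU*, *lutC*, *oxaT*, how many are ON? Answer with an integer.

c-di-GMP is present, so UlmG is active.
Shikimate is present, so QilJ is inactive.
With repressor UlmG bound, *purR* is not transcribed.
→ *purR* is OFF.
Melibiose is absent, so SibN is active.
DovF is produced constitutively and is active.
With repressor SibN bound, *elnU* is not transcribed.
→ *elnU* is OFF.
ppGpp is present, so VelT is active.
No repressor is bound and VelT is active, so *lutC* is transcribed.
→ *lutC* is ON.
Glyoxylate is present, so MorM is inactive.
Required activator MorM is absent, so *cilE* is not transcribed.
So CilE is not produced.
Diaminopimelate is present, so KepS is active.
No repressor is bound and KepS is active, so *torU* is transcribed.
So TorU is produced and active.
No repressor is bound and TorU is active, so *oxaT* is transcribed.
→ *oxaT* is ON.
2 of the 4 genes are transcribed.

2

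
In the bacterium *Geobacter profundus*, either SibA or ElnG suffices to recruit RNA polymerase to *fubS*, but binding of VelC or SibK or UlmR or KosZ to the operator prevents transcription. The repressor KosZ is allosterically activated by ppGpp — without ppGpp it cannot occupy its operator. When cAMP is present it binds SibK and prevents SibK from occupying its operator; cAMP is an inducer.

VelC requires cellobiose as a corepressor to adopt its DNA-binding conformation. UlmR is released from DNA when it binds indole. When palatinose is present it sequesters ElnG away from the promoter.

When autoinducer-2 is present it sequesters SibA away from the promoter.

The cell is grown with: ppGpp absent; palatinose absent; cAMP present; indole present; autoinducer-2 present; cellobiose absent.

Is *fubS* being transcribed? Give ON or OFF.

ON

Autoinducer-2 is present, so SibA is inactive.
Cellobiose is absent, so VelC is inactive.
cAMP is present, so SibK is inactive.
Indole is present, so UlmR is inactive.
ppGpp is absent, so KosZ is inactive.
Palatinose is absent, so ElnG is active.
Activator ElnG is present, so *fubS* is transcribed.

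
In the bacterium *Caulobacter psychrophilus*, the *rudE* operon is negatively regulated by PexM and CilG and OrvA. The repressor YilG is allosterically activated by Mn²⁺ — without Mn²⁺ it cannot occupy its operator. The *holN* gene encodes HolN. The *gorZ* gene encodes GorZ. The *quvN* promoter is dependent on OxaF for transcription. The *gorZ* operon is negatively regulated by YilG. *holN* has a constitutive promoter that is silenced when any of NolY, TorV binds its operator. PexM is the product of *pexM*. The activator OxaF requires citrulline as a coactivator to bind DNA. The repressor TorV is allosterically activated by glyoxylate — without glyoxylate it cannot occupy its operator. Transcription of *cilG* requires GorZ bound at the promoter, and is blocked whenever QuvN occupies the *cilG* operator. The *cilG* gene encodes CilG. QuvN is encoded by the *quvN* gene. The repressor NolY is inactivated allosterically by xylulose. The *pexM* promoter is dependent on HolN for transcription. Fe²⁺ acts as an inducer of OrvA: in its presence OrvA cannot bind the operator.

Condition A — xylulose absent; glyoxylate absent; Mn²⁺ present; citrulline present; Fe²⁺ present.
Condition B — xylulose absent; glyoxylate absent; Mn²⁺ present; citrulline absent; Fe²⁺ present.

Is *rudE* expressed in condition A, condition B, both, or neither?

both

Condition A:
Xylulose is absent, so NolY is active.
Glyoxylate is absent, so TorV is inactive.
With repressor NolY bound, *holN* is not transcribed.
So HolN is not produced.
Required activator HolN is absent, so *pexM* is not transcribed.
So PexM is not produced.
Mn²⁺ is present, so YilG is active.
With repressor YilG bound, *gorZ* is not transcribed.
So GorZ is not produced.
Citrulline is present, so OxaF is active.
No repressor is bound and OxaF is active, so *quvN* is transcribed.
So QuvN is produced and active.
With repressor QuvN bound, *cilG* is not transcribed.
So CilG is not produced.
Fe²⁺ is present, so OrvA is inactive.
With no repressor bound, *rudE* is transcribed.
→ *rudE* is ON in A.
Condition B:
Xylulose is absent, so NolY is active.
Glyoxylate is absent, so TorV is inactive.
With repressor NolY bound, *holN* is not transcribed.
So HolN is not produced.
Required activator HolN is absent, so *pexM* is not transcribed.
So PexM is not produced.
Mn²⁺ is present, so YilG is active.
With repressor YilG bound, *gorZ* is not transcribed.
So GorZ is not produced.
Citrulline is absent, so OxaF is inactive.
Required activator OxaF is absent, so *quvN* is not transcribed.
So QuvN is not produced.
Required activator GorZ is absent, so *cilG* is not transcribed.
So CilG is not produced.
Fe²⁺ is present, so OrvA is inactive.
With no repressor bound, *rudE* is transcribed.
→ *rudE* is ON in B.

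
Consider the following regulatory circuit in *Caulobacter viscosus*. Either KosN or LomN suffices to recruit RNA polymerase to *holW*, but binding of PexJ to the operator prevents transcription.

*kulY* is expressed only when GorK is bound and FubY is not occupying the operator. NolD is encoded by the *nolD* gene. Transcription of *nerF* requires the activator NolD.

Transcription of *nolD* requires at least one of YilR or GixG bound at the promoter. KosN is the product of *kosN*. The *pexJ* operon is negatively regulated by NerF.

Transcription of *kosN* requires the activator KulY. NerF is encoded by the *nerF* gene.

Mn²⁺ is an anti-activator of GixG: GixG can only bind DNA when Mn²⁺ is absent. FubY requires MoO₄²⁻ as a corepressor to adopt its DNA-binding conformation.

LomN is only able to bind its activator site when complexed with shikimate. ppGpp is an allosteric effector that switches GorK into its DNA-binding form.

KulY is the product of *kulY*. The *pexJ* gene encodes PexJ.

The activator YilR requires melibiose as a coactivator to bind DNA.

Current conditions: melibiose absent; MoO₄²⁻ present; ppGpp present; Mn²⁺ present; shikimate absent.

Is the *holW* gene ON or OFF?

OFF

MoO₄²⁻ is present, so FubY is active.
ppGpp is present, so GorK is active.
With repressor FubY bound, *kulY* is not transcribed.
So KulY is not produced.
Required activator KulY is absent, so *kosN* is not transcribed.
So KosN is not produced.
Melibiose is absent, so YilR is inactive.
Mn²⁺ is present, so GixG is inactive.
No activator is available at the *nolD* promoter, so *nolD* is not transcribed.
So NolD is not produced.
Required activator NolD is absent, so *nerF* is not transcribed.
So NerF is not produced.
With no repressor bound, *pexJ* is transcribed.
So PexJ is produced and active.
Shikimate is absent, so LomN is inactive.
With repressor PexJ bound, *holW* is not transcribed.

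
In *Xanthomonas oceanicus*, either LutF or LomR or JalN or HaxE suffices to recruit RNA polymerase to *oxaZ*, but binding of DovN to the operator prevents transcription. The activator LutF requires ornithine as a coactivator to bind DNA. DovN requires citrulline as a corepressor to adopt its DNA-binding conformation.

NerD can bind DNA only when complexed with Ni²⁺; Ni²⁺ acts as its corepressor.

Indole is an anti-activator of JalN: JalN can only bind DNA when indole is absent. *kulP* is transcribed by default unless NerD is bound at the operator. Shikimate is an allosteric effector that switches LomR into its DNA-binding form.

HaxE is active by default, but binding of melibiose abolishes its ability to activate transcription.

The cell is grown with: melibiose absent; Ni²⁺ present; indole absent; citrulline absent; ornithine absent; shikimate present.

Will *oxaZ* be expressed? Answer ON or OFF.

Ornithine is absent, so LutF is inactive.
Shikimate is present, so LomR is active.
Indole is absent, so JalN is active.
Melibiose is absent, so HaxE is active.
Citrulline is absent, so DovN is inactive.
Activator LomR is present, so *oxaZ* is transcribed.

ON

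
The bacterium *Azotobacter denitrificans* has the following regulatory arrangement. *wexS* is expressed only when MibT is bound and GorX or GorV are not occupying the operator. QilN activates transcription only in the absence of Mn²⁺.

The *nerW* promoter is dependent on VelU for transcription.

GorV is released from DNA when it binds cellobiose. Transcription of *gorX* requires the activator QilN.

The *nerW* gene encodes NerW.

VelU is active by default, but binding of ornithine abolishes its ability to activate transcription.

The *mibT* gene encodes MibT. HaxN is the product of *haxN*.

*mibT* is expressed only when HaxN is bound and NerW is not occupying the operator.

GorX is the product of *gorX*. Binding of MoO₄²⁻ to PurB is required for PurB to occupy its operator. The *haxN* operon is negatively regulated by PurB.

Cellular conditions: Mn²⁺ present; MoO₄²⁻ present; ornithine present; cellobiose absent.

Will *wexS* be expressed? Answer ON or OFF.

OFF

Mn²⁺ is present, so QilN is inactive.
Required activator QilN is absent, so *gorX* is not transcribed.
So GorX is not produced.
Ornithine is present, so VelU is inactive.
Required activator VelU is absent, so *nerW* is not transcribed.
So NerW is not produced.
MoO₄²⁻ is present, so PurB is active.
With repressor PurB bound, *haxN* is not transcribed.
So HaxN is not produced.
Required activator HaxN is absent, so *mibT* is not transcribed.
So MibT is not produced.
Cellobiose is absent, so GorV is active.
With repressor GorV bound, *wexS* is not transcribed.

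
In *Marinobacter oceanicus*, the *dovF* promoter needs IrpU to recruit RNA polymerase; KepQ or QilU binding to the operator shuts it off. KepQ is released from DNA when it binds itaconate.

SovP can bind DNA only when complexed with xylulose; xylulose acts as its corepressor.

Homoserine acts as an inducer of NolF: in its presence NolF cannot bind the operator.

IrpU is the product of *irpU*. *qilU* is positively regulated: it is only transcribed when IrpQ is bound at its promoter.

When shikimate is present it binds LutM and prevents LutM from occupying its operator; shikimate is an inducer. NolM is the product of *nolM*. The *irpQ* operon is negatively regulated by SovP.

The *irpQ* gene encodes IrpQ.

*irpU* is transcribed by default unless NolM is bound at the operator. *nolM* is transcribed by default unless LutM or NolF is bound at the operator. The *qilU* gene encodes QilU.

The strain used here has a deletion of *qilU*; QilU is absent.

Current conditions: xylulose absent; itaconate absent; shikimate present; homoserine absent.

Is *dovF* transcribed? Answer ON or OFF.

Itaconate is absent, so KepQ is active.
Shikimate is present, so LutM is inactive.
Homoserine is absent, so NolF is active.
With repressor NolF bound, *nolM* is not transcribed.
So NolM is not produced.
With no repressor bound, *irpU* is transcribed.
So IrpU is produced and active.
QilU is non-functional in this strain, so it has no effect.
With repressor KepQ bound, *dovF* is not transcribed.

OFF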